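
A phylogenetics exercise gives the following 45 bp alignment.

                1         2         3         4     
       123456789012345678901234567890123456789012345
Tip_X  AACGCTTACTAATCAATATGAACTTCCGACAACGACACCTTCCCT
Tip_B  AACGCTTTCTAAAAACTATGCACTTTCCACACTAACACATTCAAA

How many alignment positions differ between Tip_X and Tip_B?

Differing sites — 8:A/T; 13:T/A; 14:C/A; 16:A/C; 21:A/C; 26:C/T; 28:G/C; 32:A/C; 33:C/T; 34:G/A; 39:C/A; 43:C/A; 44:C/A; 45:T/A.
That gives 14 mismatches out of 45 aligned sites, so the Hamming distance is 14.

14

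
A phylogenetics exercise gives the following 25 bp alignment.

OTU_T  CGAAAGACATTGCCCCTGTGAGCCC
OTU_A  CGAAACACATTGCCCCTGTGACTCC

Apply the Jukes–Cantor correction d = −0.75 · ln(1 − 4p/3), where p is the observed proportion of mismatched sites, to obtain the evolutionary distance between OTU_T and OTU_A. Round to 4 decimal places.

0.1308

Differing sites — 6:G/C; 22:G/C; 23:C/T.
p = 3/25 = 0.120000.
d = −0.75 · ln(1 − (4/3)·0.120000) = −0.75 · ln(0.840000) = −0.75 · (-0.174353) = 0.1308.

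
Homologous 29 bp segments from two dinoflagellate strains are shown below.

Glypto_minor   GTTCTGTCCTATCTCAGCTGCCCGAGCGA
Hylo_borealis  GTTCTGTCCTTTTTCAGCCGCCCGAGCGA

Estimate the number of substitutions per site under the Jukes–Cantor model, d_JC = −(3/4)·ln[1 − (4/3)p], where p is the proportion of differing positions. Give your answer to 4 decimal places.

Differing sites — 11:A/T; 13:C/T; 19:T/C.
p = 3/29 = 0.103448.
d = −0.75 · ln(1 − (4/3)·0.103448) = −0.75 · ln(0.862069) = −0.75 · (-0.148420) = 0.1113.

0.1113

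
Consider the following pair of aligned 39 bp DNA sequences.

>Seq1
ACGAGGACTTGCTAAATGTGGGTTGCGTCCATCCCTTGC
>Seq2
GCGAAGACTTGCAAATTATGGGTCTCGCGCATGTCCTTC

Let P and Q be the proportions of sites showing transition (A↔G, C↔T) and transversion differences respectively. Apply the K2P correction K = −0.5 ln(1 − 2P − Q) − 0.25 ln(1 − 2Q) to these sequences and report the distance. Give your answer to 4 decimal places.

0.4515

Mismatches occur at site 1 (A↔G, transition), site 5 (G↔A, transition), site 13 (T↔A, transversion), site 16 (A↔T, transversion), site 18 (G↔A, transition), site 24 (T↔C, transition), site 25 (G↔T, transversion), site 28 (T↔C, transition), site 29 (C↔G, transversion), site 33 (C↔G, transversion), site 34 (C↔T, transition), site 36 (T↔C, transition), site 38 (G↔T, transversion).
Of the 13 differences, 7 transitions and 6 transversions over 39 sites: P = 7/39 = 0.179487, Q = 6/39 = 0.153846.
d = −0.5·ln(0.487180) − 0.25·ln(0.692308) = −0.5·(-0.719122) − 0.25·(-0.367724) = 0.4515.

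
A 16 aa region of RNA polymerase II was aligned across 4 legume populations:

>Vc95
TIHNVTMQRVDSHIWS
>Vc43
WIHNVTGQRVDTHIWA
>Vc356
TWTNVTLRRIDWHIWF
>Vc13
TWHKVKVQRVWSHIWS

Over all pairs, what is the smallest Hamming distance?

Pairwise Hamming distances:
  Vc95 vs Vc43: 4
  Vc95 vs Vc356: 7
  Vc95 vs Vc13: 5
  Vc43 vs Vc356: 8
  Vc43 vs Vc13: 8
  Vc356 vs Vc13: 9
The smallest is 4, between Vc95 and Vc43.

4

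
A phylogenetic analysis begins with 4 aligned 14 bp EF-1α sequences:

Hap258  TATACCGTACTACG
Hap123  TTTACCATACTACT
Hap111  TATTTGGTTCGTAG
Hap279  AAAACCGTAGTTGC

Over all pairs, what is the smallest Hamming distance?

3

Pairwise Hamming distances:
  Hap258 vs Hap123: 3
  Hap258 vs Hap111: 7
  Hap258 vs Hap279: 6
  Hap123 vs Hap111: 10
  Hap123 vs Hap279: 8
  Hap111 vs Hap279: 10
The smallest is 3, between Hap258 and Hap123.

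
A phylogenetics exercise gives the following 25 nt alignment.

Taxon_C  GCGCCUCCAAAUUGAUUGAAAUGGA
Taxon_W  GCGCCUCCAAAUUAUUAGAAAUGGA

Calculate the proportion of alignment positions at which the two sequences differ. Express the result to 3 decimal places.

Differing sites — 14:G/A; 15:A/U; 17:U/A.
There are 3 differences over 25 sites, so p = 3/25 = 0.120.

0.120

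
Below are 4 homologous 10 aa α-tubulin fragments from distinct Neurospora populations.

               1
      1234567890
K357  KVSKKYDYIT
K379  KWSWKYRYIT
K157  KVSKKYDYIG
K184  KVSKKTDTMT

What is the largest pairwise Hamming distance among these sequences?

Pairwise Hamming distances:
  K357 vs K379: 3
  K357 vs K157: 1
  K357 vs K184: 3
  K379 vs K157: 4
  K379 vs K184: 6
  K157 vs K184: 4
The largest is 6, between K379 and K184.

6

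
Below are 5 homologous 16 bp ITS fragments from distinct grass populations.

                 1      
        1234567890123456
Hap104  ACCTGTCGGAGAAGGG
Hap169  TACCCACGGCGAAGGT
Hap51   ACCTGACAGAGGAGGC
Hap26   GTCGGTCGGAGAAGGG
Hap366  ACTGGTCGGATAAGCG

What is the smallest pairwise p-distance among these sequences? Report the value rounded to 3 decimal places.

Pairwise Hamming distances:
  Hap104 vs Hap169: 7
  Hap104 vs Hap51: 4
  Hap104 vs Hap26: 3
  Hap104 vs Hap366: 4
  Hap169 vs Hap51: 8
  Hap169 vs Hap26: 7
  Hap169 vs Hap366: 10
  Hap51 vs Hap26: 7
  Hap51 vs Hap366: 8
  Hap26 vs Hap366: 5
The smallest is 3 mismatches, between Hap104 and Hap26; p = 3/16 = 0.188.

0.188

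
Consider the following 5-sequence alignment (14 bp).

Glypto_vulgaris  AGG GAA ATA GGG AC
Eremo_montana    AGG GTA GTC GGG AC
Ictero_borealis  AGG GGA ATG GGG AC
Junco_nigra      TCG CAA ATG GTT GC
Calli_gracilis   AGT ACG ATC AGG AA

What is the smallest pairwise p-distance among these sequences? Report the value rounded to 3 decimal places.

Pairwise Hamming distances:
  Glypto_vulgaris vs Eremo_montana: 3
  Glypto_vulgaris vs Ictero_borealis: 2
  Glypto_vulgaris vs Junco_nigra: 7
  Glypto_vulgaris vs Calli_gracilis: 7
  Eremo_montana vs Ictero_borealis: 3
  Eremo_montana vs Junco_nigra: 9
  Eremo_montana vs Calli_gracilis: 7
  Ictero_borealis vs Junco_nigra: 7
  Ictero_borealis vs Calli_gracilis: 7
  Junco_nigra vs Calli_gracilis: 12
The smallest is 2 mismatches, between Glypto_vulgaris and Ictero_borealis; p = 2/14 = 0.143.

0.143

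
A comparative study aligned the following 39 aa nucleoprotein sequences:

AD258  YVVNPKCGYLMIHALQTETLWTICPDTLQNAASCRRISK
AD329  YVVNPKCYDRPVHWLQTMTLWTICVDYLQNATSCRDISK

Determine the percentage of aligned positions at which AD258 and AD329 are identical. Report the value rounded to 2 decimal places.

71.79%

Differing sites — 8:G/Y; 9:Y/D; 10:L/R; 11:M/P; 12:I/V; 14:A/W; 18:E/M; 25:P/V; 27:T/Y; 32:A/T; 36:R/D.
28 of the 39 sites match, so the percent identity is 28/39 × 100 = 71.79%.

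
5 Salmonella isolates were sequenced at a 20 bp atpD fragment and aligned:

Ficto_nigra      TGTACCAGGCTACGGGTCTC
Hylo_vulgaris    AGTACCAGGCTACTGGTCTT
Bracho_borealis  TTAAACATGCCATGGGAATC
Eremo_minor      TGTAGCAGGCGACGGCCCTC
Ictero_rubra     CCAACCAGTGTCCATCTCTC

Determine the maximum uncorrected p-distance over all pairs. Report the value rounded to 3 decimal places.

Pairwise Hamming distances:
  Ficto_nigra vs Hylo_vulgaris: 3
  Ficto_nigra vs Bracho_borealis: 8
  Ficto_nigra vs Eremo_minor: 4
  Ficto_nigra vs Ictero_rubra: 9
  Hylo_vulgaris vs Bracho_borealis: 11
  Hylo_vulgaris vs Eremo_minor: 7
  Hylo_vulgaris vs Ictero_rubra: 10
  Bracho_borealis vs Eremo_minor: 9
  Bracho_borealis vs Ictero_rubra: 14
  Eremo_minor vs Ictero_rubra: 11
The largest is 14 mismatches, between Bracho_borealis and Ictero_rubra; p = 14/20 = 0.700.

0.700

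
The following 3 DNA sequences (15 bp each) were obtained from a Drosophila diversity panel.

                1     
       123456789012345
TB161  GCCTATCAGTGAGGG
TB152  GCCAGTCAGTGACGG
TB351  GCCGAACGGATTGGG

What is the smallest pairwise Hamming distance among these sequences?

3

Pairwise Hamming distances:
  TB161 vs TB152: 3
  TB161 vs TB351: 6
  TB152 vs TB351: 8
The smallest is 3, between TB161 and TB152.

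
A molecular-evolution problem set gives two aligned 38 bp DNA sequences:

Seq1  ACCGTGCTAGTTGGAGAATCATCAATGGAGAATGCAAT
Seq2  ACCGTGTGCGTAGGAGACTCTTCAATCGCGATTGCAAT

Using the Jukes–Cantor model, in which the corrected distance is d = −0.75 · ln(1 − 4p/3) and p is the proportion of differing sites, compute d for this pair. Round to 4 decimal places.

0.2846

Mismatches occur at site 7 (C→T), site 8 (T→G), site 9 (A→C), site 12 (T→A), site 18 (A→C), site 21 (A→T), site 27 (G→C), site 29 (A→C), site 32 (A→T).
p = 9/38 = 0.236842.
d = −0.75 · ln(1 − (4/3)·0.236842) = −0.75 · ln(0.684211) = −0.75 · (-0.379489) = 0.2846.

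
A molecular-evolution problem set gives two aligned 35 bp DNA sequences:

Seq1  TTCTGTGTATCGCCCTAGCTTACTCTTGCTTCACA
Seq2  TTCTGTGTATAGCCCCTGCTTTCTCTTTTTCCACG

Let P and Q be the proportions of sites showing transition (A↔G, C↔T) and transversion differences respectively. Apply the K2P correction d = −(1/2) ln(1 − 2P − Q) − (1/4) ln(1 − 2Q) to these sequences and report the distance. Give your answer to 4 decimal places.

The sequences differ at positions 11 (C/A, transversion), 16 (T/C, transition), 17 (A/T, transversion), 22 (A/T, transversion), 28 (G/T, transversion), 29 (C/T, transition), 31 (T/C, transition), 35 (A/G, transition).
Of the 8 differences, 4 transitions and 4 transversions over 35 sites: P = 4/35 = 0.114286, Q = 4/35 = 0.114286.
d = −0.5·ln(0.657142) − 0.25·ln(0.771428) = −0.5·(-0.419855) − 0.25·(-0.259512) = 0.2748.

0.2748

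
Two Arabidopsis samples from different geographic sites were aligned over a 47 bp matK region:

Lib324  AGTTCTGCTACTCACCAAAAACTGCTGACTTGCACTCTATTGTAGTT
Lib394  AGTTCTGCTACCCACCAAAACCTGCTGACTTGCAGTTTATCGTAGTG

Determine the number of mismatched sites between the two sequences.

6

Mismatches occur at site 12 (T/C), site 21 (A/C), site 35 (C/G), site 37 (C/T), site 41 (T/C), site 47 (T/G).
That gives 6 mismatches out of 47 aligned sites, so the Hamming distance is 6.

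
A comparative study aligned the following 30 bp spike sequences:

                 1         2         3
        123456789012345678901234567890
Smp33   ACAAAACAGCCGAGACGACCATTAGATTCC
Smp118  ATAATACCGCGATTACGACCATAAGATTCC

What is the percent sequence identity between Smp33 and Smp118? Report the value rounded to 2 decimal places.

Mismatches occur at site 2 (C↔T), site 5 (A↔T), site 8 (A↔C), site 11 (C↔G), site 12 (G↔A), site 13 (A↔T), site 14 (G↔T), site 23 (T↔A).
22 of the 30 sites match, so the percent identity is 22/30 × 100 = 73.33%.

73.33%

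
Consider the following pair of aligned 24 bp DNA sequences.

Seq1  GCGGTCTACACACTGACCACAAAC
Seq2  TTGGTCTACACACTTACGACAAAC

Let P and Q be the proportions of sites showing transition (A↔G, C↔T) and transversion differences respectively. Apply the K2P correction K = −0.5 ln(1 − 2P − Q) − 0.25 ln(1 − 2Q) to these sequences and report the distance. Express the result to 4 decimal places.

Differing sites — 1:G/T (Tv); 2:C/T (Ti); 15:G/T (Tv); 18:C/G (Tv).
Of the 4 differences, 1 transition and 3 transversions over 24 sites: P = 1/24 = 0.041667, Q = 3/24 = 0.125000.
d = −0.5·ln(0.791666) − 0.25·ln(0.750000) = −0.5·(-0.233616) − 0.25·(-0.287682) = 0.1887.

0.1887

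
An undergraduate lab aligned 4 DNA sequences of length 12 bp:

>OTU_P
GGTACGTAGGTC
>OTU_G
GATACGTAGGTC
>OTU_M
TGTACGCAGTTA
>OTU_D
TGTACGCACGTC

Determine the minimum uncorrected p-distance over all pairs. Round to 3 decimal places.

Pairwise Hamming distances:
  OTU_P vs OTU_G: 1
  OTU_P vs OTU_M: 4
  OTU_P vs OTU_D: 3
  OTU_G vs OTU_M: 5
  OTU_G vs OTU_D: 4
  OTU_M vs OTU_D: 3
The smallest is 1 mismatch, between OTU_P and OTU_G; p = 1/12 = 0.083.

0.083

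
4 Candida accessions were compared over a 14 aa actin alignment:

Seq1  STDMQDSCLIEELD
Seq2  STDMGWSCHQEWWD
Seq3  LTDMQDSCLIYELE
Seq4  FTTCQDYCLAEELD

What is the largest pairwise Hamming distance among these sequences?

10

Pairwise Hamming distances:
  Seq1 vs Seq2: 6
  Seq1 vs Seq3: 3
  Seq1 vs Seq4: 5
  Seq2 vs Seq3: 9
  Seq2 vs Seq4: 10
  Seq3 vs Seq4: 7
The largest is 10, between Seq2 and Seq4.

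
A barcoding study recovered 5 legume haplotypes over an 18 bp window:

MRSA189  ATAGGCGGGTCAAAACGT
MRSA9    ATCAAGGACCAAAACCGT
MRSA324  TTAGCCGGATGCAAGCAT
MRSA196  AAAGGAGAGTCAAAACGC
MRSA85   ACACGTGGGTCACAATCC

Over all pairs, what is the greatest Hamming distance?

14

Pairwise Hamming distances:
  MRSA189 vs MRSA9: 9
  MRSA189 vs MRSA324: 7
  MRSA189 vs MRSA196: 4
  MRSA189 vs MRSA85: 7
  MRSA9 vs MRSA324: 12
  MRSA9 vs MRSA196: 10
  MRSA9 vs MRSA85: 14
  MRSA324 vs MRSA196: 11
  MRSA324 vs MRSA85: 13
  MRSA196 vs MRSA85: 7
The largest is 14, between MRSA9 and MRSA85.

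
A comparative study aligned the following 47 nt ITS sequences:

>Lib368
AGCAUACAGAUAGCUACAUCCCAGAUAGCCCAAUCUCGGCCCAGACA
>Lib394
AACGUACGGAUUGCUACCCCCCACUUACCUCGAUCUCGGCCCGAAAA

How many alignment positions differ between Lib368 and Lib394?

14

Mismatches occur at site 2 (G/A), site 4 (A/G), site 8 (A/G), site 12 (A/U), site 18 (A/C), site 19 (U/C), site 24 (G/C), site 25 (A/U), site 28 (G/C), site 30 (C/U), site 32 (A/G), site 43 (A/G), site 44 (G/A), site 46 (C/A).
That gives 14 mismatches out of 47 aligned sites, so the Hamming distance is 14.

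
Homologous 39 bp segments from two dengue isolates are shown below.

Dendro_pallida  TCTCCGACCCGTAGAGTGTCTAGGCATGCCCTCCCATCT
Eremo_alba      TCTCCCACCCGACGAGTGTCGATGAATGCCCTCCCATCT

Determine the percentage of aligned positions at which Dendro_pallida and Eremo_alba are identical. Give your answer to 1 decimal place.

84.6%

Differing sites — 6:G/C; 12:T/A; 13:A/C; 21:T/G; 23:G/T; 25:C/A.
33 of the 39 sites match, so the percent identity is 33/39 × 100 = 84.6%.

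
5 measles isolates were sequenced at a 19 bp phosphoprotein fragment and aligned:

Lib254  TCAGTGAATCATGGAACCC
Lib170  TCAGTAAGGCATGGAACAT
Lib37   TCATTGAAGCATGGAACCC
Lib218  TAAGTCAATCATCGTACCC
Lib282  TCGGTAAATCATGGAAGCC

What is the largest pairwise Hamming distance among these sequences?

Pairwise Hamming distances:
  Lib254 vs Lib170: 5
  Lib254 vs Lib37: 2
  Lib254 vs Lib218: 4
  Lib254 vs Lib282: 3
  Lib170 vs Lib37: 5
  Lib170 vs Lib218: 8
  Lib170 vs Lib282: 6
  Lib37 vs Lib218: 6
  Lib37 vs Lib282: 5
  Lib218 vs Lib282: 6
The largest is 8, between Lib170 and Lib218.

8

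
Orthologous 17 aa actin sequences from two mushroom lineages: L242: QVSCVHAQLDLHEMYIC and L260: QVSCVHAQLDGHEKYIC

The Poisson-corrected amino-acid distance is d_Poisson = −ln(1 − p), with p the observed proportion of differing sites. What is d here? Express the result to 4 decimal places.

The sequences differ at positions 11 (L/G), 14 (M/K).
p = 2/17 = 0.117647.
d = −ln(1 − 0.117647) = −ln(0.882353) = 0.1252.

0.1252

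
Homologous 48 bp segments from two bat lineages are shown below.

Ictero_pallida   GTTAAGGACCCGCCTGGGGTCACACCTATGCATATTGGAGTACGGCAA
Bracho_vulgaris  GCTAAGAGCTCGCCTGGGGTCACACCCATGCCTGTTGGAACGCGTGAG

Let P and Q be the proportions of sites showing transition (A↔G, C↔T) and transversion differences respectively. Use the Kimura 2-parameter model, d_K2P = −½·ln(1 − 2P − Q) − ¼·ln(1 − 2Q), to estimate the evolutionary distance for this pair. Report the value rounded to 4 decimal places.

The sequences differ at positions 2 (T/C, transition), 7 (G/A, transition), 8 (A/G, transition), 10 (C/T, transition), 27 (T/C, transition), 32 (A/C, transversion), 34 (A/G, transition), 40 (G/A, transition), 41 (T/C, transition), 42 (A/G, transition), 45 (G/T, transversion), 46 (C/G, transversion), 48 (A/G, transition).
Of the 13 differences, 10 transitions and 3 transversions over 48 sites: P = 10/48 = 0.208333, Q = 3/48 = 0.062500.
d = −0.5·ln(0.520834) − 0.25·ln(0.875000) = −0.5·(-0.652324) − 0.25·(-0.133531) = 0.3595.

0.3595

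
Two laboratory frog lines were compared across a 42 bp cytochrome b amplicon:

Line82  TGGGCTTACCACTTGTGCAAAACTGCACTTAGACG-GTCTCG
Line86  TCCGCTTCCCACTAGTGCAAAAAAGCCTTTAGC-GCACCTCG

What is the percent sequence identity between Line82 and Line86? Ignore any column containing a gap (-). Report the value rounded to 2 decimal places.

72.50%

Excluding the 2 gap columns leaves 40 comparable sites.
Differing sites — 2:G/C; 3:G/C; 8:A/C; 14:T/A; 23:C/A; 24:T/A; 27:A/C; 28:C/T; 33:A/C; 37:G/A; 38:T/C.
29 of the 40 comparable sites match, so the percent identity is 29/40 × 100 = 72.50%.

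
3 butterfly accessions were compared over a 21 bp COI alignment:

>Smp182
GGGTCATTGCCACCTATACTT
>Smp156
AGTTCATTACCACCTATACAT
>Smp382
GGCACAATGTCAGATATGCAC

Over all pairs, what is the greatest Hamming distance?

Pairwise Hamming distances:
  Smp182 vs Smp156: 4
  Smp182 vs Smp382: 9
  Smp156 vs Smp382: 10
The largest is 10, between Smp156 and Smp382.

10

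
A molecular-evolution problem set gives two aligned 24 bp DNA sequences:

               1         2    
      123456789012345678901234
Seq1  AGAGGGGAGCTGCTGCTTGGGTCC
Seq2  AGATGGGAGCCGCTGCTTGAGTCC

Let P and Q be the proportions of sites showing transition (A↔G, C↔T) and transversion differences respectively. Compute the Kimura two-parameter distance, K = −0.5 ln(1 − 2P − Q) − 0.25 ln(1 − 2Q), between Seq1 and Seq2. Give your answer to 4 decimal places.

The sequences differ at positions 4 (G/T, transversion), 11 (T/C, transition), 20 (G/A, transition).
Of the 3 differences, 2 transitions and 1 transversion over 24 sites: P = 2/24 = 0.083333, Q = 1/24 = 0.041667.
d = −0.5·ln(0.791667) − 0.25·ln(0.916666) = −0.5·(-0.233614) − 0.25·(-0.087012) = 0.1386.

0.1386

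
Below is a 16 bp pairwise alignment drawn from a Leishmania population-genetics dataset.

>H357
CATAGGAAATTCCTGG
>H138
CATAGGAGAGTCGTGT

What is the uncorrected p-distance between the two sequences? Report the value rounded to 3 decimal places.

0.250

Mismatches occur at site 8 (A↔G), site 10 (T↔G), site 13 (C↔G), site 16 (G↔T).
There are 4 differences over 16 sites, so p = 4/16 = 0.250.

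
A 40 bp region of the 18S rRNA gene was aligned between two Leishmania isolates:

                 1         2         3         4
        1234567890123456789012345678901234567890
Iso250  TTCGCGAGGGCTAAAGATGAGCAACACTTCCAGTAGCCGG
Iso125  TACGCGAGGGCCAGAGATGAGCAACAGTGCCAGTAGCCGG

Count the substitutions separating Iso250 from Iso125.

The sequences differ at positions 2 (T/A), 12 (T/C), 14 (A/G), 27 (C/G), 29 (T/G).
That gives 5 mismatches out of 40 aligned sites, so the Hamming distance is 5.

5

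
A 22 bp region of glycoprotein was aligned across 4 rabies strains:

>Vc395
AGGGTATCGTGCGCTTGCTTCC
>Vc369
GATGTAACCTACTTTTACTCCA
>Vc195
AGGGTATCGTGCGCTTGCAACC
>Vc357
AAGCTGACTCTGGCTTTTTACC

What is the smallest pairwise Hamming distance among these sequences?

2

Pairwise Hamming distances:
  Vc395 vs Vc369: 11
  Vc395 vs Vc195: 2
  Vc395 vs Vc357: 11
  Vc369 vs Vc195: 12
  Vc369 vs Vc357: 14
  Vc195 vs Vc357: 11
The smallest is 2, between Vc395 and Vc195.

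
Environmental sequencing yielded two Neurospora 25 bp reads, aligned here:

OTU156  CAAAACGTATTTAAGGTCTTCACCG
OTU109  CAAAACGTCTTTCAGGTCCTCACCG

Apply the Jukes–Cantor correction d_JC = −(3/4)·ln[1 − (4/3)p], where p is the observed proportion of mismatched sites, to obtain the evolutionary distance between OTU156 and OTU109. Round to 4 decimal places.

Mismatches occur at site 9 (A↔C), site 13 (A↔C), site 19 (T↔C).
p = 3/25 = 0.120000.
d = −0.75 · ln(1 − (4/3)·0.120000) = −0.75 · ln(0.840000) = −0.75 · (-0.174353) = 0.1308.

0.1308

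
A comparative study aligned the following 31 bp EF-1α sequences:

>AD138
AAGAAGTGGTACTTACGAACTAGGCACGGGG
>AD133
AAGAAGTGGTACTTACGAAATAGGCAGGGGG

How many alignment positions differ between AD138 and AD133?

2

The sequences differ at positions 20 (C/A), 27 (C/G).
That gives 2 mismatches out of 31 aligned sites, so the Hamming distance is 2.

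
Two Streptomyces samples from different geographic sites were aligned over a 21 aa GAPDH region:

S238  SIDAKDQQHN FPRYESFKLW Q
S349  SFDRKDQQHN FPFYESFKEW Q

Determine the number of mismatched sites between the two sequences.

4

Mismatches occur at site 2 (I→F), site 4 (A→R), site 13 (R→F), site 19 (L→E).
That gives 4 mismatches out of 21 aligned sites, so the Hamming distance is 4.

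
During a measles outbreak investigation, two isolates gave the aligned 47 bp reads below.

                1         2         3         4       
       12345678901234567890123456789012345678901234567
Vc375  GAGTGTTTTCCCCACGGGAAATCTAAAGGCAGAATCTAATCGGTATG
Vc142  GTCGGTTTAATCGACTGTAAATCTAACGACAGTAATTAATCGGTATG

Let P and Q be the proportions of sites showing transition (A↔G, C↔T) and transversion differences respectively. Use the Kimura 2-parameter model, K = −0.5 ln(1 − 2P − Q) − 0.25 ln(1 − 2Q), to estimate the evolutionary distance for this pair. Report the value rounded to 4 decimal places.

0.3823

Mismatches occur at site 2 (A→T, transversion), site 3 (G→C, transversion), site 4 (T→G, transversion), site 9 (T→A, transversion), site 10 (C→A, transversion), site 11 (C→T, transition), site 13 (C→G, transversion), site 16 (G→T, transversion), site 18 (G→T, transversion), site 27 (A→C, transversion), site 29 (G→A, transition), site 33 (A→T, transversion), site 35 (T→A, transversion), site 36 (C→T, transition).
Of the 14 differences, 3 transitions and 11 transversions over 47 sites: P = 3/47 = 0.063830, Q = 11/47 = 0.234043.
d = −0.5·ln(0.638297) − 0.25·ln(0.531914) = −0.5·(-0.448952) − 0.25·(-0.631273) = 0.3823.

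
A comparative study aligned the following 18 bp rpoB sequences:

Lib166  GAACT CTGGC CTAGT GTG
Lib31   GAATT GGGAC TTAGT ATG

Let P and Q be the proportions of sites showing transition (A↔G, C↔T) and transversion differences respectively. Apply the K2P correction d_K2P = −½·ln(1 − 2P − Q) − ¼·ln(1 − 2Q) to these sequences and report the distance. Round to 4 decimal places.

0.4683

Mismatches occur at site 4 (C/T, transition), site 6 (C/G, transversion), site 7 (T/G, transversion), site 9 (G/A, transition), site 11 (C/T, transition), site 16 (G/A, transition).
Of the 6 differences, 4 transitions and 2 transversions over 18 sites: P = 4/18 = 0.222222, Q = 2/18 = 0.111111.
d = −0.5·ln(0.444445) − 0.25·ln(0.777778) = −0.5·(-0.810929) − 0.25·(-0.251314) = 0.4683.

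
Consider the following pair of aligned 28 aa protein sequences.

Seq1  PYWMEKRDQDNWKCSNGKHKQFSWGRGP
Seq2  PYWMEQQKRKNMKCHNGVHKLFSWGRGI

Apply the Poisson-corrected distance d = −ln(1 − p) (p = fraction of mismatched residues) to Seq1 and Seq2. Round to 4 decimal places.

0.4418

The sequences differ at positions 6 (K/Q), 7 (R/Q), 8 (D/K), 9 (Q/R), 10 (D/K), 12 (W/M), 15 (S/H), 18 (K/V), 21 (Q/L), 28 (P/I).
p = 10/28 = 0.357143.
d = −ln(1 − 0.357143) = −ln(0.642857) = 0.4418.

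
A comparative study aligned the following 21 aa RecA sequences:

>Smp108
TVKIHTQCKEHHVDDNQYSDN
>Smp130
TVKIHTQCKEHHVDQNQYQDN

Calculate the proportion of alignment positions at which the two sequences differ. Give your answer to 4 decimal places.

0.0952

Mismatches occur at site 15 (D↔Q), site 19 (S↔Q).
There are 2 differences over 21 sites, so p = 2/21 = 0.0952.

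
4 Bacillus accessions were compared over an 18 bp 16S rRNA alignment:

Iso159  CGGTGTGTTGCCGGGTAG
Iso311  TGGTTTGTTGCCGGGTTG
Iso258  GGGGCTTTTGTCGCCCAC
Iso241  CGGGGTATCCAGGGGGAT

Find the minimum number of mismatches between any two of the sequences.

Pairwise Hamming distances:
  Iso159 vs Iso311: 3
  Iso159 vs Iso258: 9
  Iso159 vs Iso241: 8
  Iso311 vs Iso258: 10
  Iso311 vs Iso241: 11
  Iso258 vs Iso241: 11
The smallest is 3, between Iso159 and Iso311.

3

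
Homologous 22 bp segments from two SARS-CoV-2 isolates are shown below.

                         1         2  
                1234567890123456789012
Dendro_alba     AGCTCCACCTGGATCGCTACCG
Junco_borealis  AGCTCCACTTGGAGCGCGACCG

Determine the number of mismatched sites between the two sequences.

Mismatches occur at site 9 (C/T), site 14 (T/G), site 18 (T/G).
That gives 3 mismatches out of 22 aligned sites, so the Hamming distance is 3.

3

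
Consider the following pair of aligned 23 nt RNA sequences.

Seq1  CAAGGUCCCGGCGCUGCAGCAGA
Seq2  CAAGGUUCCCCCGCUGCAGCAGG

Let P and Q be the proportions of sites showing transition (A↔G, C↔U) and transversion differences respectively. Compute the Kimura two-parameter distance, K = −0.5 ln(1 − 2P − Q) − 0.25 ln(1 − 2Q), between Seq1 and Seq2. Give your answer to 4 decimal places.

The sequences differ at positions 7 (C/U, transition), 10 (G/C, transversion), 11 (G/C, transversion), 23 (A/G, transition).
Of the 4 differences, 2 transitions and 2 transversions over 23 sites: P = 2/23 = 0.086957, Q = 2/23 = 0.086957.
d = −0.5·ln(0.739129) − 0.25·ln(0.826086) = −0.5·(-0.302283) − 0.25·(-0.191056) = 0.1989.

0.1989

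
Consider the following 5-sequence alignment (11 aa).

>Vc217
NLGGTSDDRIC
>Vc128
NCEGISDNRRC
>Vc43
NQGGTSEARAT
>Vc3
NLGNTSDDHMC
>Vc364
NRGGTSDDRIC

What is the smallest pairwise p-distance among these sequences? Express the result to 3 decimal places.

Pairwise Hamming distances:
  Vc217 vs Vc128: 5
  Vc217 vs Vc43: 5
  Vc217 vs Vc3: 3
  Vc217 vs Vc364: 1
  Vc128 vs Vc43: 7
  Vc128 vs Vc3: 7
  Vc128 vs Vc364: 5
  Vc43 vs Vc3: 7
  Vc43 vs Vc364: 5
  Vc3 vs Vc364: 4
The smallest is 1 mismatch, between Vc217 and Vc364; p = 1/11 = 0.091.

0.091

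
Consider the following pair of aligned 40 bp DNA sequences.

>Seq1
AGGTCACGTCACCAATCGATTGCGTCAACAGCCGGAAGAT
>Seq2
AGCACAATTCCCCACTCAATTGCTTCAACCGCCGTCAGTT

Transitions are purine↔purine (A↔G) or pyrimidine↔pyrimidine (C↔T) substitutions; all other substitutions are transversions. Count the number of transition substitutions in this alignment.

1

Mismatches occur at site 3 (G→C, transversion), site 4 (T→A, transversion), site 7 (C→A, transversion), site 8 (G→T, transversion), site 11 (A→C, transversion), site 15 (A→C, transversion), site 18 (G→A, transition), site 24 (G→T, transversion), site 30 (A→C, transversion), site 35 (G→T, transversion), site 36 (A→C, transversion), site 39 (A→T, transversion).
Of the 12 differences, 1 transition and 11 transversions, so the answer is 1.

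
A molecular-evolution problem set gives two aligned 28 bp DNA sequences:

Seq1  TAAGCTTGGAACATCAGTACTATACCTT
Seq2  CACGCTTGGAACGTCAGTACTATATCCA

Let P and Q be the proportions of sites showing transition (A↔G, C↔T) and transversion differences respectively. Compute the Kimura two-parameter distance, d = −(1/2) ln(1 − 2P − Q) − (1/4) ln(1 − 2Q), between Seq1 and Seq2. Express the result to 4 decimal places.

Mismatches occur at site 1 (T↔C, transition), site 3 (A↔C, transversion), site 13 (A↔G, transition), site 25 (C↔T, transition), site 27 (T↔C, transition), site 28 (T↔A, transversion).
Of the 6 differences, 4 transitions and 2 transversions over 28 sites: P = 4/28 = 0.142857, Q = 2/28 = 0.071429.
d = −0.5·ln(0.642857) − 0.25·ln(0.857142) = −0.5·(-0.441833) − 0.25·(-0.154152) = 0.2595.

0.2595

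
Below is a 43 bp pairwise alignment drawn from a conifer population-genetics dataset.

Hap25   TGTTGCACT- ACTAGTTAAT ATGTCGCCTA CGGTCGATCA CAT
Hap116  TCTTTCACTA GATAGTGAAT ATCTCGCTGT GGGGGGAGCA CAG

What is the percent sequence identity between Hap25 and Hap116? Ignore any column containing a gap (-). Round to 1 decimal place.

66.7%

Excluding the 1 gap column leaves 42 comparable sites.
The sequences differ at positions 2 (G/C), 5 (G/T), 11 (A/G), 12 (C/A), 17 (T/G), 23 (G/C), 28 (C/T), 29 (T/G), 30 (A/T), 31 (C/G), 34 (T/G), 35 (C/G), 38 (T/G), 43 (T/G).
28 of the 42 comparable sites match, so the percent identity is 28/42 × 100 = 66.7%.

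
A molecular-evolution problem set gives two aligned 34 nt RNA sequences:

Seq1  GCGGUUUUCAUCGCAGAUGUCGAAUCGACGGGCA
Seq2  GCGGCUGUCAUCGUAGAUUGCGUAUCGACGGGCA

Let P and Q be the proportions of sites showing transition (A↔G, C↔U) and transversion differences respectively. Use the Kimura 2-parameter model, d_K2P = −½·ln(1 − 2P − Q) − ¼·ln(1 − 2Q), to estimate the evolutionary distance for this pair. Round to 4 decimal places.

0.2012

Mismatches occur at site 5 (U→C, transition), site 7 (U→G, transversion), site 14 (C→U, transition), site 19 (G→U, transversion), site 20 (U→G, transversion), site 23 (A→U, transversion).
Of the 6 differences, 2 transitions and 4 transversions over 34 sites: P = 2/34 = 0.058824, Q = 4/34 = 0.117647.
d = −0.5·ln(0.764705) − 0.25·ln(0.764706) = −0.5·(-0.268265) − 0.25·(-0.268264) = 0.2012.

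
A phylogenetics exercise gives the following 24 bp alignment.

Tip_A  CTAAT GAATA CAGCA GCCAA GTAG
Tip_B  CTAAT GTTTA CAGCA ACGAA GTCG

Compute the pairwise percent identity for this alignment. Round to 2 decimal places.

Differing sites — 7:A/T; 8:A/T; 16:G/A; 18:C/G; 23:A/C.
19 of the 24 sites match, so the percent identity is 19/24 × 100 = 79.17%.

79.17%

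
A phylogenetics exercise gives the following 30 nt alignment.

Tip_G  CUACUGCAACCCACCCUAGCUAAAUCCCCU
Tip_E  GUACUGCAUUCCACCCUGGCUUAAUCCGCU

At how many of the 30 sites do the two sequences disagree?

Mismatches occur at site 1 (C→G), site 9 (A→U), site 10 (C→U), site 18 (A→G), site 22 (A→U), site 28 (C→G).
That gives 6 mismatches out of 30 aligned sites, so the Hamming distance is 6.

6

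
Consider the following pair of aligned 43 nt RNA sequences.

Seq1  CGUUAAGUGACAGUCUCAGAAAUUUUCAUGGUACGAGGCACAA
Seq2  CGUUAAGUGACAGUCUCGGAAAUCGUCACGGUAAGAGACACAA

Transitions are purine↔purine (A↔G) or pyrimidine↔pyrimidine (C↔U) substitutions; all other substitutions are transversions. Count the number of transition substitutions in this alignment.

The sequences differ at positions 18 (A/G, transition), 24 (U/C, transition), 25 (U/G, transversion), 29 (U/C, transition), 34 (C/A, transversion), 38 (G/A, transition).
Of the 6 differences, 4 transitions and 2 transversions, so the answer is 4.

4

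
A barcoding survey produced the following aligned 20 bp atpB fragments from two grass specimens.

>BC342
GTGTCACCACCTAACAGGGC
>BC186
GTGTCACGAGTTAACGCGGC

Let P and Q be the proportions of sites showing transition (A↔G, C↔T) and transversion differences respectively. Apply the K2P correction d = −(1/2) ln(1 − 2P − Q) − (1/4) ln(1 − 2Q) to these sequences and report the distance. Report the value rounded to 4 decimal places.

Differing sites — 8:C/G (Tv); 10:C/G (Tv); 11:C/T (Ti); 16:A/G (Ti); 17:G/C (Tv).
Of the 5 differences, 2 transitions and 3 transversions over 20 sites: P = 2/20 = 0.100000, Q = 3/20 = 0.150000.
d = −0.5·ln(0.650000) − 0.25·ln(0.700000) = −0.5·(-0.430783) − 0.25·(-0.356675) = 0.3046.

0.3046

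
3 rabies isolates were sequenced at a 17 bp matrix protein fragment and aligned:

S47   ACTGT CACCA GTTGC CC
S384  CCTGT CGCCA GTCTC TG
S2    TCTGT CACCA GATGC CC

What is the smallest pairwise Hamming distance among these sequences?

2

Pairwise Hamming distances:
  S47 vs S384: 6
  S47 vs S2: 2
  S384 vs S2: 7
The smallest is 2, between S47 and S2.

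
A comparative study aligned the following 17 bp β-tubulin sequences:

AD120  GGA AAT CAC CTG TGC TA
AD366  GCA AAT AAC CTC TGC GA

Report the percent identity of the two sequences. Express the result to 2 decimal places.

76.47%

The sequences differ at positions 2 (G/C), 7 (C/A), 12 (G/C), 16 (T/G).
13 of the 17 sites match, so the percent identity is 13/17 × 100 = 76.47%.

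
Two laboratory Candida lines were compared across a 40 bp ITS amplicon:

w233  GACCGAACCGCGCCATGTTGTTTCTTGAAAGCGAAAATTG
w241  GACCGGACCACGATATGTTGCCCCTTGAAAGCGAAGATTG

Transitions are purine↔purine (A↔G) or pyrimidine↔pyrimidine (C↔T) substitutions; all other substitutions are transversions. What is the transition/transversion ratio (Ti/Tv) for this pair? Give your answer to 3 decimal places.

Differing sites — 6:A/G (Ti); 10:G/A (Ti); 13:C/A (Tv); 14:C/T (Ti); 21:T/C (Ti); 22:T/C (Ti); 23:T/C (Ti); 36:A/G (Ti).
Of the 8 differences, 7 transitions and 1 transversion, so Ti/Tv = 7/1 = 7.000.

7.000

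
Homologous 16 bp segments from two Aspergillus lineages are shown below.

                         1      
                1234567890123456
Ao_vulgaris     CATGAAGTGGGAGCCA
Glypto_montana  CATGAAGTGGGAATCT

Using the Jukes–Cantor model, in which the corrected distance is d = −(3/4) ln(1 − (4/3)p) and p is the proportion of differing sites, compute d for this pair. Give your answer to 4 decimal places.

0.2158

Mismatches occur at site 13 (G/A), site 14 (C/T), site 16 (A/T).
p = 3/16 = 0.187500.
d = −0.75 · ln(1 − (4/3)·0.187500) = −0.75 · ln(0.750000) = −0.75 · (-0.287682) = 0.2158.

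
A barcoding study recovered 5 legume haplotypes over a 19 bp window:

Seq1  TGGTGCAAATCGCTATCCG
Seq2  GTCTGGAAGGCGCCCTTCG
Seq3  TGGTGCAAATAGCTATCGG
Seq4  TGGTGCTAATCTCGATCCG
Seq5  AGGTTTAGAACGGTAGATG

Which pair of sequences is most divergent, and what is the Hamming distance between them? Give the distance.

Pairwise Hamming distances:
  Seq1 vs Seq2: 9
  Seq1 vs Seq3: 2
  Seq1 vs Seq4: 3
  Seq1 vs Seq5: 9
  Seq2 vs Seq3: 11
  Seq2 vs Seq4: 11
  Seq2 vs Seq5: 14
  Seq3 vs Seq4: 5
  Seq3 vs Seq5: 10
  Seq4 vs Seq5: 12
The largest is 14, between Seq2 and Seq5.

14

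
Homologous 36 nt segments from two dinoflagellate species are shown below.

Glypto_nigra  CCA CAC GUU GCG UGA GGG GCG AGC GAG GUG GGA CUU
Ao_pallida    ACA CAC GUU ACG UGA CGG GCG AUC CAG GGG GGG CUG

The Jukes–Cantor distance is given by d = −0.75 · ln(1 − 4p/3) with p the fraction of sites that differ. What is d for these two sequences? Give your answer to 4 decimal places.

0.2635

Differing sites — 1:C/A; 10:G/A; 16:G/C; 23:G/U; 25:G/C; 29:U/G; 33:A/G; 36:U/G.
p = 8/36 = 0.222222.
d = −0.75 · ln(1 − (4/3)·0.222222) = −0.75 · ln(0.703704) = −0.75 · (-0.351397) = 0.2635.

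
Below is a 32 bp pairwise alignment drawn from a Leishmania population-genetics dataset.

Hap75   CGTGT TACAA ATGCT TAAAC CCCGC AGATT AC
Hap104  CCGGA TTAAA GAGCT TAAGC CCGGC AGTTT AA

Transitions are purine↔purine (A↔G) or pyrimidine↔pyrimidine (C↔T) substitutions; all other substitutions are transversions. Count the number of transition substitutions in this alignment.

Differing sites — 2:G/C (Tv); 3:T/G (Tv); 5:T/A (Tv); 7:A/T (Tv); 8:C/A (Tv); 11:A/G (Ti); 12:T/A (Tv); 19:A/G (Ti); 23:C/G (Tv); 28:A/T (Tv); 32:C/A (Tv).
Of the 11 differences, 2 transitions and 9 transversions, so the answer is 2.

2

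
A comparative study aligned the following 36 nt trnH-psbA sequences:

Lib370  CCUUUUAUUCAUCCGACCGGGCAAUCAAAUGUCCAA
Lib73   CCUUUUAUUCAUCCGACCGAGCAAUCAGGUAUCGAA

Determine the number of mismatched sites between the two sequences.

5

Mismatches occur at site 20 (G→A), site 28 (A→G), site 29 (A→G), site 31 (G→A), site 34 (C→G).
That gives 5 mismatches out of 36 aligned sites, so the Hamming distance is 5.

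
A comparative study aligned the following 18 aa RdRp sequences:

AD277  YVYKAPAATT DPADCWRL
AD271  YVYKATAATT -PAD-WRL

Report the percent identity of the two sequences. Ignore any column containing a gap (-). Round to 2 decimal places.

Excluding the 2 gap columns leaves 16 comparable sites.
The sequences differ at position 6 (P/T).
15 of the 16 comparable sites match, so the percent identity is 15/16 × 100 = 93.75%.

93.75%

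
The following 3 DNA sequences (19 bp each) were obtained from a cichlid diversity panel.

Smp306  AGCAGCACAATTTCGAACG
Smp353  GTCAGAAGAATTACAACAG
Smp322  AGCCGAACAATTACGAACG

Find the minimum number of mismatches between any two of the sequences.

Pairwise Hamming distances:
  Smp306 vs Smp353: 8
  Smp306 vs Smp322: 3
  Smp353 vs Smp322: 7
The smallest is 3, between Smp306 and Smp322.

3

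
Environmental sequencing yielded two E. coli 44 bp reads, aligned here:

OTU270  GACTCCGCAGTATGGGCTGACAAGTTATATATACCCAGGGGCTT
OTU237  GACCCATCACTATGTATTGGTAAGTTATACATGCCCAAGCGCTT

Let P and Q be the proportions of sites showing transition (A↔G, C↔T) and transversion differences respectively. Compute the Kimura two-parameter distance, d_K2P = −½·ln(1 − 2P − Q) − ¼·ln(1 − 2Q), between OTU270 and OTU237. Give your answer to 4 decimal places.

0.3888

Mismatches occur at site 4 (T↔C, transition), site 6 (C↔A, transversion), site 7 (G↔T, transversion), site 10 (G↔C, transversion), site 15 (G↔T, transversion), site 16 (G↔A, transition), site 17 (C↔T, transition), site 20 (A↔G, transition), site 21 (C↔T, transition), site 30 (T↔C, transition), site 33 (A↔G, transition), site 38 (G↔A, transition), site 40 (G↔C, transversion).
Of the 13 differences, 8 transitions and 5 transversions over 44 sites: P = 8/44 = 0.181818, Q = 5/44 = 0.113636.
d = −0.5·ln(0.522728) − 0.25·ln(0.772728) = −0.5·(-0.648694) − 0.25·(-0.257828) = 0.3888.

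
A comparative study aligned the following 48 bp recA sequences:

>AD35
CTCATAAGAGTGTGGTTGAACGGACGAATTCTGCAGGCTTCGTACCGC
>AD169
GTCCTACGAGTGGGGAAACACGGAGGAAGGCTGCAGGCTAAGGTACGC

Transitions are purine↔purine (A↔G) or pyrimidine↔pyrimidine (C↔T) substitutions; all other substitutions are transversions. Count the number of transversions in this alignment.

Mismatches occur at site 1 (C→G, transversion), site 4 (A→C, transversion), site 7 (A→C, transversion), site 13 (T→G, transversion), site 16 (T→A, transversion), site 17 (T→A, transversion), site 18 (G→A, transition), site 19 (A→C, transversion), site 25 (C→G, transversion), site 29 (T→G, transversion), site 30 (T→G, transversion), site 40 (T→A, transversion), site 41 (C→A, transversion), site 43 (T→G, transversion), site 44 (A→T, transversion), site 45 (C→A, transversion).
Of the 16 differences, 1 transition and 15 transversions, so the answer is 15.

15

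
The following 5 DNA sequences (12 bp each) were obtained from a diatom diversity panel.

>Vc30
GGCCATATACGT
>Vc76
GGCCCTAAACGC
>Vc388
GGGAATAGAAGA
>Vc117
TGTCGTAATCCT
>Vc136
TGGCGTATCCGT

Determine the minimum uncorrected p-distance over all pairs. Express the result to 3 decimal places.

Pairwise Hamming distances:
  Vc30 vs Vc76: 3
  Vc30 vs Vc388: 5
  Vc30 vs Vc117: 6
  Vc30 vs Vc136: 4
  Vc76 vs Vc388: 6
  Vc76 vs Vc117: 6
  Vc76 vs Vc136: 6
  Vc388 vs Vc117: 9
  Vc388 vs Vc136: 7
  Vc117 vs Vc136: 4
The smallest is 3 mismatches, between Vc30 and Vc76; p = 3/12 = 0.250.

0.250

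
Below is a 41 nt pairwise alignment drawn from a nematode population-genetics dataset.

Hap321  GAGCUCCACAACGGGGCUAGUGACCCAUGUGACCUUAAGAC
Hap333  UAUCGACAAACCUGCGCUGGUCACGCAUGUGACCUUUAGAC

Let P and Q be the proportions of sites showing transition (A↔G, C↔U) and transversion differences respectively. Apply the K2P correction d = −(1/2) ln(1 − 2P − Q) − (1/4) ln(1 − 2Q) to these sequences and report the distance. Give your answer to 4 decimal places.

0.3830

Mismatches occur at site 1 (G/U, transversion), site 3 (G/U, transversion), site 5 (U/G, transversion), site 6 (C/A, transversion), site 9 (C/A, transversion), site 11 (A/C, transversion), site 13 (G/U, transversion), site 15 (G/C, transversion), site 19 (A/G, transition), site 22 (G/C, transversion), site 25 (C/G, transversion), site 37 (A/U, transversion).
Of the 12 differences, 1 transition and 11 transversions over 41 sites: P = 1/41 = 0.024390, Q = 11/41 = 0.268293.
d = −0.5·ln(0.682927) − 0.25·ln(0.463414) = −0.5·(-0.381367) − 0.25·(-0.769134) = 0.3830.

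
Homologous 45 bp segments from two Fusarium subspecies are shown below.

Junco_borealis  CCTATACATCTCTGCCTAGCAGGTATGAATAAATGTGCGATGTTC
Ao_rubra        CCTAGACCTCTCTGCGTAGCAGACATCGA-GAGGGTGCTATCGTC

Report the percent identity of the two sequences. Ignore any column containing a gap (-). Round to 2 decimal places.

70.45%

Excluding the 1 gap column leaves 44 comparable sites.
Mismatches occur at site 5 (T/G), site 8 (A/C), site 16 (C/G), site 23 (G/A), site 24 (T/C), site 27 (G/C), site 28 (A/G), site 31 (A/G), site 33 (A/G), site 34 (T/G), site 39 (G/T), site 42 (G/C), site 43 (T/G).
31 of the 44 comparable sites match, so the percent identity is 31/44 × 100 = 70.45%.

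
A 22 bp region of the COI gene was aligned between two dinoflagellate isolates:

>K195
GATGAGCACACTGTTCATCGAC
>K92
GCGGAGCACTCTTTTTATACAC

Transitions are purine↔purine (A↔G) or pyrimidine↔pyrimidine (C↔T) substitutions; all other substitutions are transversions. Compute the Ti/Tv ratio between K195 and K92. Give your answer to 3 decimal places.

The sequences differ at positions 2 (A/C, transversion), 3 (T/G, transversion), 10 (A/T, transversion), 13 (G/T, transversion), 16 (C/T, transition), 19 (C/A, transversion), 20 (G/C, transversion).
Of the 7 differences, 1 transition and 6 transversions, so Ti/Tv = 1/6 = 0.167.

0.167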